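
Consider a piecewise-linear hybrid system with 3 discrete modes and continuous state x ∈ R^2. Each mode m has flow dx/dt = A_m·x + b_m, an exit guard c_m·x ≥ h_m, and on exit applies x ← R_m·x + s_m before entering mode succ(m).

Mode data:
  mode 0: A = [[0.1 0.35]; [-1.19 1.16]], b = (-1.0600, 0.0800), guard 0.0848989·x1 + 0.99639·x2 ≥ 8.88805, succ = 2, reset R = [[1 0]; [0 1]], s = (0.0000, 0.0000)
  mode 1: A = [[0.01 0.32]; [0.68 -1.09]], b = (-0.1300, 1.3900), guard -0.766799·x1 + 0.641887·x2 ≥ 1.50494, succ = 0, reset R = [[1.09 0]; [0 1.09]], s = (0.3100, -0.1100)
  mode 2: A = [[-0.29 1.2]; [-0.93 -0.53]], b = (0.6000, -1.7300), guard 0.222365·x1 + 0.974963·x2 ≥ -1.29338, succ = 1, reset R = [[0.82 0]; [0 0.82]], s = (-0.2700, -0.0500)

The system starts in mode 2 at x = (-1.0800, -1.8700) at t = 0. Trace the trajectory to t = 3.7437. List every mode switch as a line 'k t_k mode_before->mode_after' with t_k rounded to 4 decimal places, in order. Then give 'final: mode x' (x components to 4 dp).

1 1.5722 2->1
2 2.5442 1->0
final: 0 -2.7733 6.4715

Mode 2: guard c·x = -1.2934 hit at Δt = 1.5722 (t = 1.5722), x⁻ = (-1.9984, -0.8708) → reset → x⁺ = (-1.9087, -0.7641), jump to mode 1
Mode 1: guard c·x = 1.5049 hit at Δt = 0.9720 (t = 2.5442), x⁻ = (-2.2004, -0.2840) → reset → x⁺ = (-2.0884, -0.4196), jump to mode 0
Mode 0: flow for 1.1995 to horizon, guard not reached → x = (-2.7733, 6.4715)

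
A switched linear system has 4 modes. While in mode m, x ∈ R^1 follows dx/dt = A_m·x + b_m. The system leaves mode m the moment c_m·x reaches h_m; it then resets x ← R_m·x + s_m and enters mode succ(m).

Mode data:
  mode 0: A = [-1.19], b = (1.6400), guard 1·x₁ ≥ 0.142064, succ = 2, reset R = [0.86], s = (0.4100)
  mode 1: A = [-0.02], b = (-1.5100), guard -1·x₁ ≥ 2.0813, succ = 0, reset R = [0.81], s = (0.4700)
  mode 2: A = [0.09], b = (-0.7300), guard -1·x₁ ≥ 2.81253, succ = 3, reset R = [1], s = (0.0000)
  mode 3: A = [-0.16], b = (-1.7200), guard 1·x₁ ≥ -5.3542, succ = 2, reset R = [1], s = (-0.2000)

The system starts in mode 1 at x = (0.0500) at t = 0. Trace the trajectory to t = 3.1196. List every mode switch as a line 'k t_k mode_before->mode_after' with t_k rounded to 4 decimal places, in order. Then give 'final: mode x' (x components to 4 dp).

1 1.4308 1->0
2 2.0537 0->2
final: 2 -0.2309

Mode 1: guard c·x = 2.0813 hit at Δt = 1.4308 (t = 1.4308), x⁻ = (-2.0813) → reset → x⁺ = (-1.2159), jump to mode 0
Mode 0: guard c·x = 0.1421 hit at Δt = 0.6229 (t = 2.0537), x⁻ = (0.1421) → reset → x⁺ = (0.5322), jump to mode 2
Mode 2: flow for 1.0659 to horizon, guard not reached → x = (-0.2309)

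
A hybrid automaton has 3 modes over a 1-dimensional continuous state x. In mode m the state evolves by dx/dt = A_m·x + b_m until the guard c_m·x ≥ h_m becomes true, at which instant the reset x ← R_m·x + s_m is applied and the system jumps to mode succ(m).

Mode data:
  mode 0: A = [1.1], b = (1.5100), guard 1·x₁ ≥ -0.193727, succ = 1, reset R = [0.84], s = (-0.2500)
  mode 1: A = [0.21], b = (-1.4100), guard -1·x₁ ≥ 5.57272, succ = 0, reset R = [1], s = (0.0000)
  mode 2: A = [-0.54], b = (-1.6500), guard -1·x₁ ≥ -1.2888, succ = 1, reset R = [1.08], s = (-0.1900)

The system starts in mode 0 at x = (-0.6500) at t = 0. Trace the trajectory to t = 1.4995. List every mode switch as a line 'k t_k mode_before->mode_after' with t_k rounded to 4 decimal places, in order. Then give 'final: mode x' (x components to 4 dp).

1 0.4449 0->1
final: 1 -2.1796

Mode 0: guard c·x = -0.1937 hit at Δt = 0.4449 (t = 0.4449), x⁻ = (-0.1937) → reset → x⁺ = (-0.4127), jump to mode 1
Mode 1: flow for 1.0546 to horizon, guard not reached → x = (-2.1796)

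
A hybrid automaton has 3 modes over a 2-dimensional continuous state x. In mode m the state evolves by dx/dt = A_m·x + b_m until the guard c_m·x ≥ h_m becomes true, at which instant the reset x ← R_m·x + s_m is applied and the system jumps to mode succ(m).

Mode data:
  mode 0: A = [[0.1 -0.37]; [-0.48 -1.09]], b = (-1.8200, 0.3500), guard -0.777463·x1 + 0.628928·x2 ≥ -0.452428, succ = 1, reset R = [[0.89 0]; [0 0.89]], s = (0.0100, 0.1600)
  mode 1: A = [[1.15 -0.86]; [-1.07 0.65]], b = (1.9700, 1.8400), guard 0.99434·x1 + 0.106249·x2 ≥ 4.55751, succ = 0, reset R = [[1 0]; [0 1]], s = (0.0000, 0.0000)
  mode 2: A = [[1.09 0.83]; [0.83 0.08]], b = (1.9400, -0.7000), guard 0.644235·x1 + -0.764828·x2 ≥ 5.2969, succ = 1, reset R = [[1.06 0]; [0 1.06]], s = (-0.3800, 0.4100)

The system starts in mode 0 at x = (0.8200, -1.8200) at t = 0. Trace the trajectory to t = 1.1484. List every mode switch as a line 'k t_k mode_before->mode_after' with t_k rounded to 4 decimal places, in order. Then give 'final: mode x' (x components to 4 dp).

1 0.6700 0->1
final: 1 1.3350 -0.0498

Mode 0: guard c·x = -0.4524 hit at Δt = 0.6700 (t = 0.6700), x⁻ = (-0.0581, -0.7911) → reset → x⁺ = (-0.0417, -0.5441), jump to mode 1
Mode 1: flow for 0.4784 to horizon, guard not reached → x = (1.3350, -0.0498)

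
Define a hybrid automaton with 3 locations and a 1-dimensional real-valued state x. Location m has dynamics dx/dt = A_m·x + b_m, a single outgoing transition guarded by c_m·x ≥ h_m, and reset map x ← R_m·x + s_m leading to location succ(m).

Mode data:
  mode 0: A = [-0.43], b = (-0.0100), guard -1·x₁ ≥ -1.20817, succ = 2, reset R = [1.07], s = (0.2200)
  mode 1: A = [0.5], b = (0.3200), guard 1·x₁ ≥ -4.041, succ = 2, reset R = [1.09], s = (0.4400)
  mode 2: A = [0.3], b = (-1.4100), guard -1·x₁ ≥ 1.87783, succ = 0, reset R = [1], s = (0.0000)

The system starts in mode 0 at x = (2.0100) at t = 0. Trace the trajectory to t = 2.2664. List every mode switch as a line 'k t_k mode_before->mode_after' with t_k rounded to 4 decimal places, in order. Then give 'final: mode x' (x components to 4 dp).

1 1.1662 0->2
final: 2 0.2664

Mode 0: guard c·x = -1.2082 hit at Δt = 1.1662 (t = 1.1662), x⁻ = (1.2082) → reset → x⁺ = (1.5127), jump to mode 2
Mode 2: flow for 1.1002 to horizon, guard not reached → x = (0.2664)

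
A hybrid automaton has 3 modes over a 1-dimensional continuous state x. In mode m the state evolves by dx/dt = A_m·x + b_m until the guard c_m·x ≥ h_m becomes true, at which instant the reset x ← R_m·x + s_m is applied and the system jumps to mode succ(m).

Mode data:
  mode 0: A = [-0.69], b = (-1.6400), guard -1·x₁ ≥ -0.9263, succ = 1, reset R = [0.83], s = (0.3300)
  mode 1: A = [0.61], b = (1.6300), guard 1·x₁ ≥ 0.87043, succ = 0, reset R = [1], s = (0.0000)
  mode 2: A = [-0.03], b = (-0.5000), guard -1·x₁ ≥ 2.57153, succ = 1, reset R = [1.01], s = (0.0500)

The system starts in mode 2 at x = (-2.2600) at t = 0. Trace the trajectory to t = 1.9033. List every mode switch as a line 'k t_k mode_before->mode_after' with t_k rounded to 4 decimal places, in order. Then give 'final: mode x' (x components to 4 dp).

1 0.7287 2->1
final: 1 -2.4165

Mode 2: guard c·x = 2.5715 hit at Δt = 0.7287 (t = 0.7287), x⁻ = (-2.5715) → reset → x⁺ = (-2.5472), jump to mode 1
Mode 1: flow for 1.1746 to horizon, guard not reached → x = (-2.4165)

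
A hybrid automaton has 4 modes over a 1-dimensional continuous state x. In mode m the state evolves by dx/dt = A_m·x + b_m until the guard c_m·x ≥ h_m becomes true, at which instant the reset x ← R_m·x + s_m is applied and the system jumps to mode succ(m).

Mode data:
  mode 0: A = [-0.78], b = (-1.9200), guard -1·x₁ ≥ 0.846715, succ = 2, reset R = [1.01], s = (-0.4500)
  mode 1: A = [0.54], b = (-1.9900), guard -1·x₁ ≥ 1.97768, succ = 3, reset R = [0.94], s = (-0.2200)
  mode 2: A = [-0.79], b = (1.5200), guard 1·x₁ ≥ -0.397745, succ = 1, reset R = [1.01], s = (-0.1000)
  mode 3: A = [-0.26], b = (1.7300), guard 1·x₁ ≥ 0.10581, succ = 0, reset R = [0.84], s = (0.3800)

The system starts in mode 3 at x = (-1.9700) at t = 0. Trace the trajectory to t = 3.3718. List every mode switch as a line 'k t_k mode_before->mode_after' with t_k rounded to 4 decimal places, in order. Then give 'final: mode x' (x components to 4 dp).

Mode 3: guard c·x = 0.1058 hit at Δt = 1.0591 (t = 1.0591), x⁻ = (0.1058) → reset → x⁺ = (0.4689), jump to mode 0
Mode 0: guard c·x = 0.8467 hit at Δt = 0.7640 (t = 1.8231), x⁻ = (-0.8467) → reset → x⁺ = (-1.3052), jump to mode 2
Mode 2: guard c·x = -0.3977 hit at Δt = 0.4176 (t = 2.2407), x⁻ = (-0.3977) → reset → x⁺ = (-0.5017), jump to mode 1
Mode 1: guard c·x = 1.9777 hit at Δt = 0.5592 (t = 2.7999), x⁻ = (-1.9777) → reset → x⁺ = (-2.0790), jump to mode 3
Mode 3: flow for 0.5719 to horizon, guard not reached → x = (-0.8724)

1 1.0591 3->0
2 1.8231 0->2
3 2.2407 2->1
4 2.7999 1->3
final: 3 -0.8724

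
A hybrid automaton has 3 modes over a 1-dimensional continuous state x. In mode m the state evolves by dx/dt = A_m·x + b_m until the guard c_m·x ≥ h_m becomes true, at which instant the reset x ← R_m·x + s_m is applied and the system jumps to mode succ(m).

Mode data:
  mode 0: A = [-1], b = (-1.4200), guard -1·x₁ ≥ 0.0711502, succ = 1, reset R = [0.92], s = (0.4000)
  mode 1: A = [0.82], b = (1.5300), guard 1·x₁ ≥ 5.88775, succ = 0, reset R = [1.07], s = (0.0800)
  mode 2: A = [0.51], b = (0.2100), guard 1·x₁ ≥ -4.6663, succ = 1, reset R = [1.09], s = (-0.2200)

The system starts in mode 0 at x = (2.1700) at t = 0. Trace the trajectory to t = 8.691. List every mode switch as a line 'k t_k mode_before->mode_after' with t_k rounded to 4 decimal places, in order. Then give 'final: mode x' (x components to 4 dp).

1 0.9789 0->1
2 2.5149 1->0
3 4.2698 0->1
4 5.8058 1->0
5 7.5606 0->1
final: 1 3.6939

Mode 0: guard c·x = 0.0712 hit at Δt = 0.9789 (t = 0.9789), x⁻ = (-0.0712) → reset → x⁺ = (0.3345), jump to mode 1
Mode 1: guard c·x = 5.8877 hit at Δt = 1.5360 (t = 2.5149), x⁻ = (5.8877) → reset → x⁺ = (6.3799), jump to mode 0
Mode 0: guard c·x = 0.0712 hit at Δt = 1.7549 (t = 4.2698), x⁻ = (-0.0712) → reset → x⁺ = (0.3345), jump to mode 1
Mode 1: guard c·x = 5.8877 hit at Δt = 1.5360 (t = 5.8058), x⁻ = (5.8878) → reset → x⁺ = (6.3799), jump to mode 0
Mode 0: guard c·x = 0.0712 hit at Δt = 1.7549 (t = 7.5606), x⁻ = (-0.0712) → reset → x⁺ = (0.3345), jump to mode 1
Mode 1: flow for 1.1304 to horizon, guard not reached → x = (3.6939)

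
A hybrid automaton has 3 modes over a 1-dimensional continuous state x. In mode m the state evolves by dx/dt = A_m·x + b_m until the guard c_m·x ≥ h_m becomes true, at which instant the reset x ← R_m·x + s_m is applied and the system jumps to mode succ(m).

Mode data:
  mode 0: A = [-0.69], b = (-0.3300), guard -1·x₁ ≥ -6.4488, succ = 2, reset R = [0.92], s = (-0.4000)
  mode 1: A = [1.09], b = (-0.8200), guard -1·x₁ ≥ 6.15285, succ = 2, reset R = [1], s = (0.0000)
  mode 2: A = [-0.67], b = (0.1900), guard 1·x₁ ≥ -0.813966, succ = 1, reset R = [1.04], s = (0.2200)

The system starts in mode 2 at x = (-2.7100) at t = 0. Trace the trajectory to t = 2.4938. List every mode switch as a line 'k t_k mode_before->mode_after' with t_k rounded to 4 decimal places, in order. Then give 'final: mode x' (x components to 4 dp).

1 1.4976 2->1
final: 1 -3.3317

Mode 2: guard c·x = -0.8140 hit at Δt = 1.4976 (t = 1.4976), x⁻ = (-0.8140) → reset → x⁺ = (-0.6265), jump to mode 1
Mode 1: flow for 0.9962 to horizon, guard not reached → x = (-3.3317)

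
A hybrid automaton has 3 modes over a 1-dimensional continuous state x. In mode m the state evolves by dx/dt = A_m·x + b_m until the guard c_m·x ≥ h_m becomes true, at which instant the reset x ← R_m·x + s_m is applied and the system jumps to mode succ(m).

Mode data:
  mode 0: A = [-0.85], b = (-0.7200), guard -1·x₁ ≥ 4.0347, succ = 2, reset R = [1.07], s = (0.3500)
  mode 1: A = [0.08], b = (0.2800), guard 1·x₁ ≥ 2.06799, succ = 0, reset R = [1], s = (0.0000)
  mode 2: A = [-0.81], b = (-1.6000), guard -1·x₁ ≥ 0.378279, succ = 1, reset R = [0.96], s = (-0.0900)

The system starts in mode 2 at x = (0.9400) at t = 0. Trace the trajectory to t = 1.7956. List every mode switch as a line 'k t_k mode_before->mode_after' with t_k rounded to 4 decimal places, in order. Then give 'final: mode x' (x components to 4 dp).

1 0.7430 2->1
final: 1 -0.1855

Mode 2: guard c·x = 0.3783 hit at Δt = 0.7430 (t = 0.7430), x⁻ = (-0.3783) → reset → x⁺ = (-0.4531), jump to mode 1
Mode 1: flow for 1.0526 to horizon, guard not reached → x = (-0.1855)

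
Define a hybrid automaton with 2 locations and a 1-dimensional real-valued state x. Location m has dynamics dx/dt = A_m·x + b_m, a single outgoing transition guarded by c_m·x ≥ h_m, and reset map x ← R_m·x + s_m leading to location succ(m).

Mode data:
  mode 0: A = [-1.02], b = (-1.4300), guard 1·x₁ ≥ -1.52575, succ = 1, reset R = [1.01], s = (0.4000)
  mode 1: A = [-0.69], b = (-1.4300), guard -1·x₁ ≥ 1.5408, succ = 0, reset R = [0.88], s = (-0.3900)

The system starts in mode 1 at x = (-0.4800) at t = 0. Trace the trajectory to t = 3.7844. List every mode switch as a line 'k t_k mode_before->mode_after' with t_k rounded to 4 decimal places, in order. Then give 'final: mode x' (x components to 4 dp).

Mode 1: guard c·x = 1.5408 hit at Δt = 1.5899 (t = 1.5899), x⁻ = (-1.5408) → reset → x⁺ = (-1.7459), jump to mode 0
Mode 0: guard c·x = -1.5257 hit at Δt = 1.0019 (t = 2.5918), x⁻ = (-1.5257) → reset → x⁺ = (-1.1410), jump to mode 1
Mode 1: guard c·x = 1.5408 hit at Δt = 0.8127 (t = 3.4044), x⁻ = (-1.5408) → reset → x⁺ = (-1.7459), jump to mode 0
Mode 0: flow for 0.3800 to horizon, guard not reached → x = (-1.6354)

1 1.5899 1->0
2 2.5918 0->1
3 3.4044 1->0
final: 0 -1.6354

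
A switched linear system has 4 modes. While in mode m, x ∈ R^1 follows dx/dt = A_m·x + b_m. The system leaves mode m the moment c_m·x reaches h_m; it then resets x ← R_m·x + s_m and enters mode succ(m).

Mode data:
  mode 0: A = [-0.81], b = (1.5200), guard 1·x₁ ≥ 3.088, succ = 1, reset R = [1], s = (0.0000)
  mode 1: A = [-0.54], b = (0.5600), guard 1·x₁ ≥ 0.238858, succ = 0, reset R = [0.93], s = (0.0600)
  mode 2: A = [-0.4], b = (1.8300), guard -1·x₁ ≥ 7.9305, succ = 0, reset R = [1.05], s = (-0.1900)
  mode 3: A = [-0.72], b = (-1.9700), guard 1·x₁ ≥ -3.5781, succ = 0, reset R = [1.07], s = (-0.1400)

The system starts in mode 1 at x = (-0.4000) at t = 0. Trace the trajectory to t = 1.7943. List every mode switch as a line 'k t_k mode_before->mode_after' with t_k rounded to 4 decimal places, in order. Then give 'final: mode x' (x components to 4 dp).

1 1.0889 1->0
final: 0 0.9761

Mode 1: guard c·x = 0.2389 hit at Δt = 1.0889 (t = 1.0889), x⁻ = (0.2389) → reset → x⁺ = (0.2821), jump to mode 0
Mode 0: flow for 0.7054 to horizon, guard not reached → x = (0.9761)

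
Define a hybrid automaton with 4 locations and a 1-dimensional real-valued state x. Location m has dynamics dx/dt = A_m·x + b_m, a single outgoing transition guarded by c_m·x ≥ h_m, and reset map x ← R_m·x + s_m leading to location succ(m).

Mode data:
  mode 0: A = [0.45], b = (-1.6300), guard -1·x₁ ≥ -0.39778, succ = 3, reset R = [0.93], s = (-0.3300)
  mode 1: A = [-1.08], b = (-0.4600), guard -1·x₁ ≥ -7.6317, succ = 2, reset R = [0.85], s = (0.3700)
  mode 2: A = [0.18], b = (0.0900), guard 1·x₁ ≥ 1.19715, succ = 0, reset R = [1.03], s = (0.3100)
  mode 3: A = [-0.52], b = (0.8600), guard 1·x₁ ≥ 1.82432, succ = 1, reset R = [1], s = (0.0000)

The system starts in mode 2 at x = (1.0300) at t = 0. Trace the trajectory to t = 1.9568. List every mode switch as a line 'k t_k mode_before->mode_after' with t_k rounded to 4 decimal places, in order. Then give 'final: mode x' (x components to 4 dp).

Mode 2: guard c·x = 1.1971 hit at Δt = 0.5760 (t = 0.5760), x⁻ = (1.1971) → reset → x⁺ = (1.5431), jump to mode 0
Mode 0: guard c·x = -0.3978 hit at Δt = 0.9751 (t = 1.5511), x⁻ = (0.3978) → reset → x⁺ = (0.0399), jump to mode 3
Mode 3: flow for 0.4057 to horizon, guard not reached → x = (0.3469)

1 0.5760 2->0
2 1.5511 0->3
final: 3 0.3469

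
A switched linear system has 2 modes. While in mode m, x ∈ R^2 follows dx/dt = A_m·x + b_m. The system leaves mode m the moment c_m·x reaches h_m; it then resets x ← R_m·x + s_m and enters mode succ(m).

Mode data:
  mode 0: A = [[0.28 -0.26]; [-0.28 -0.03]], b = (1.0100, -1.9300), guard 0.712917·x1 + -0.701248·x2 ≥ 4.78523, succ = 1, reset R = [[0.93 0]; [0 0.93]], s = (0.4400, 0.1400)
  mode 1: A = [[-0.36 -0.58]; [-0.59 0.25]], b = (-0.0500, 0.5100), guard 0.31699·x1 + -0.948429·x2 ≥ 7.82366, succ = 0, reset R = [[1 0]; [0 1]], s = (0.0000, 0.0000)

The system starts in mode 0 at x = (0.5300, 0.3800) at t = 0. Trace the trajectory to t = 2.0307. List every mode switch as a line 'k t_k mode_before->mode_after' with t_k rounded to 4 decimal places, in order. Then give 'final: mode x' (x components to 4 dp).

1 1.5605 0->1
final: 1 3.9415 -4.1812

Mode 0: guard c·x = 4.7852 hit at Δt = 1.5605 (t = 1.5605), x⁻ = (3.4341, -3.3326) → reset → x⁺ = (3.6337, -2.9593), jump to mode 1
Mode 1: flow for 0.4702 to horizon, guard not reached → x = (3.9415, -4.1812)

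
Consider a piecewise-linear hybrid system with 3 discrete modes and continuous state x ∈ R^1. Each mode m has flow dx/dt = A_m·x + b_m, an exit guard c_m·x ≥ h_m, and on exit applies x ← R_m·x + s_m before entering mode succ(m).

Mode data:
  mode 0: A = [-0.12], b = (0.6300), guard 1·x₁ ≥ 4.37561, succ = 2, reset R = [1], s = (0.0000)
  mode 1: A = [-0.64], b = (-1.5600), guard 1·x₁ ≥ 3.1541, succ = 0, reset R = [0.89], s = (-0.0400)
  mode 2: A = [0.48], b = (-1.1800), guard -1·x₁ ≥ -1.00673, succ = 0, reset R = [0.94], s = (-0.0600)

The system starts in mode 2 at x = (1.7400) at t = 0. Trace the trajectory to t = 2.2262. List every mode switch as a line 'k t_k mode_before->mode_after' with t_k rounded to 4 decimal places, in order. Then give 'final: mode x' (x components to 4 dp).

Mode 2: guard c·x = -1.0067 hit at Δt = 1.4656 (t = 1.4656), x⁻ = (1.0067) → reset → x⁺ = (0.8863), jump to mode 0
Mode 0: flow for 0.7606 to horizon, guard not reached → x = (1.2670)

1 1.4656 2->0
final: 0 1.2670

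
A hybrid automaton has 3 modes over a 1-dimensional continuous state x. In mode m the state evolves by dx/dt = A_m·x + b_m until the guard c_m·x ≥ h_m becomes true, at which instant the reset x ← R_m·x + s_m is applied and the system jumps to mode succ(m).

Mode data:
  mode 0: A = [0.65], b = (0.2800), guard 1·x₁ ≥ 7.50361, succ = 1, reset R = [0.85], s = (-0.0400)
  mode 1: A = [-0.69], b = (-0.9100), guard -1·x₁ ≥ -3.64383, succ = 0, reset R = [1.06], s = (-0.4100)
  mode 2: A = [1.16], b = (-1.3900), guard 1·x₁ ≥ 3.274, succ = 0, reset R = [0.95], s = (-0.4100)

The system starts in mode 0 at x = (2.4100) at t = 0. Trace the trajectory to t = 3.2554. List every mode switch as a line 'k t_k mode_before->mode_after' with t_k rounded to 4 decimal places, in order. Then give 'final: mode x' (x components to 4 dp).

1 1.5802 0->1
2 2.2087 1->0
final: 0 7.2370

Mode 0: guard c·x = 7.5036 hit at Δt = 1.5802 (t = 1.5802), x⁻ = (7.5036) → reset → x⁺ = (6.3381), jump to mode 1
Mode 1: guard c·x = -3.6438 hit at Δt = 0.6285 (t = 2.2087), x⁻ = (3.6438) → reset → x⁺ = (3.4525), jump to mode 0
Mode 0: flow for 1.0467 to horizon, guard not reached → x = (7.2370)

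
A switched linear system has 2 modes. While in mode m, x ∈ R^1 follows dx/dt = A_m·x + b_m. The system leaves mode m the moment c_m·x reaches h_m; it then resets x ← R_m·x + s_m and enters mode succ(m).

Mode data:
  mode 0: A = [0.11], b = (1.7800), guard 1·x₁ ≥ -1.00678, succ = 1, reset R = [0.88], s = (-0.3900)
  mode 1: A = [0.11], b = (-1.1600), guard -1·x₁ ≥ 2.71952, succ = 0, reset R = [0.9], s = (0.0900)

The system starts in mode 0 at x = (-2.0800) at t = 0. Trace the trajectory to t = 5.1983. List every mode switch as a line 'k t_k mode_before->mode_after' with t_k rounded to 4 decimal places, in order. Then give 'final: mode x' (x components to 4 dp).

1 0.6668 0->1
2 1.7142 1->0
3 2.5617 0->1
4 3.6091 1->0
5 4.4566 0->1
final: 1 -2.2808

Mode 0: guard c·x = -1.0068 hit at Δt = 0.6668 (t = 0.6668), x⁻ = (-1.0068) → reset → x⁺ = (-1.2760), jump to mode 1
Mode 1: guard c·x = 2.7195 hit at Δt = 1.0474 (t = 1.7142), x⁻ = (-2.7195) → reset → x⁺ = (-2.3576), jump to mode 0
Mode 0: guard c·x = -1.0068 hit at Δt = 0.8475 (t = 2.5617), x⁻ = (-1.0068) → reset → x⁺ = (-1.2760), jump to mode 1
Mode 1: guard c·x = 2.7195 hit at Δt = 1.0474 (t = 3.6091), x⁻ = (-2.7195) → reset → x⁺ = (-2.3576), jump to mode 0
Mode 0: guard c·x = -1.0068 hit at Δt = 0.8475 (t = 4.4566), x⁻ = (-1.0068) → reset → x⁺ = (-1.2760), jump to mode 1
Mode 1: flow for 0.7417 to horizon, guard not reached → x = (-2.2808)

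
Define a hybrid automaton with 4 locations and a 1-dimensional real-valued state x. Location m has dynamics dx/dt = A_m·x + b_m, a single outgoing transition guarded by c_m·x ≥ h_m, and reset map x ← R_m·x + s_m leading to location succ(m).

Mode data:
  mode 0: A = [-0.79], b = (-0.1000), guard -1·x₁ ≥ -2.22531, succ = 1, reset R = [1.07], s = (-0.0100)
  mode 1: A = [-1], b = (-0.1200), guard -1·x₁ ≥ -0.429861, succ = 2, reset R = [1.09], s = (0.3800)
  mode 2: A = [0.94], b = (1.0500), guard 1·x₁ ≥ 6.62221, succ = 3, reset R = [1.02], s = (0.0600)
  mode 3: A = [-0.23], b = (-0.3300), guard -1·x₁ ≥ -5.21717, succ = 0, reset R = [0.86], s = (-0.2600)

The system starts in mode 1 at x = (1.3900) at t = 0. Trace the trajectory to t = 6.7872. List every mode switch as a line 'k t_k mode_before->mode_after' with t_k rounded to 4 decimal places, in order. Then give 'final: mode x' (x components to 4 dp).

Mode 1: guard c·x = -0.4299 hit at Δt = 1.0102 (t = 1.0102), x⁻ = (0.4299) → reset → x⁺ = (0.8485), jump to mode 2
Mode 2: guard c·x = 6.6222 hit at Δt = 1.4580 (t = 2.4682), x⁻ = (6.6222) → reset → x⁺ = (6.8147), jump to mode 3
Mode 3: guard c·x = -5.2172 hit at Δt = 0.9358 (t = 3.4040), x⁻ = (5.2172) → reset → x⁺ = (4.2268), jump to mode 0
Mode 0: guard c·x = -2.2253 hit at Δt = 0.7794 (t = 4.1834), x⁻ = (2.2253) → reset → x⁺ = (2.3711), jump to mode 1
Mode 1: guard c·x = -0.4299 hit at Δt = 1.5108 (t = 5.6942), x⁻ = (0.4299) → reset → x⁺ = (0.8485), jump to mode 2
Mode 2: flow for 1.0930 to horizon, guard not reached → x = (4.3744)

1 1.0102 1->2
2 2.4682 2->3
3 3.4040 3->0
4 4.1834 0->1
5 5.6942 1->2
final: 2 4.3744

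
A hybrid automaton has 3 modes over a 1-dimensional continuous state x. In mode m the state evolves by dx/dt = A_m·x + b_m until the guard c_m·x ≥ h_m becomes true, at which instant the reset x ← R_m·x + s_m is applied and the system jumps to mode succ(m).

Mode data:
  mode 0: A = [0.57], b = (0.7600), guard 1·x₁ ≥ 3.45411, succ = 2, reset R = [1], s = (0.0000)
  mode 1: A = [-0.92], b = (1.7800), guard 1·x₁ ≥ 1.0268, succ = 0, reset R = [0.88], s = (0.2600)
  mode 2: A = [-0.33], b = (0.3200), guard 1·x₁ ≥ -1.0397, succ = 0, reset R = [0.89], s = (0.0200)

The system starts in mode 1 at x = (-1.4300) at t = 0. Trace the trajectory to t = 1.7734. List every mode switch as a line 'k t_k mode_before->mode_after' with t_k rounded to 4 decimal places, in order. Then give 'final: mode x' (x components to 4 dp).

Mode 1: guard c·x = 1.0268 hit at Δt = 1.4238 (t = 1.4238), x⁻ = (1.0268) → reset → x⁺ = (1.1636), jump to mode 0
Mode 0: flow for 0.3496 to horizon, guard not reached → x = (1.7142)

1 1.4238 1->0
final: 0 1.7142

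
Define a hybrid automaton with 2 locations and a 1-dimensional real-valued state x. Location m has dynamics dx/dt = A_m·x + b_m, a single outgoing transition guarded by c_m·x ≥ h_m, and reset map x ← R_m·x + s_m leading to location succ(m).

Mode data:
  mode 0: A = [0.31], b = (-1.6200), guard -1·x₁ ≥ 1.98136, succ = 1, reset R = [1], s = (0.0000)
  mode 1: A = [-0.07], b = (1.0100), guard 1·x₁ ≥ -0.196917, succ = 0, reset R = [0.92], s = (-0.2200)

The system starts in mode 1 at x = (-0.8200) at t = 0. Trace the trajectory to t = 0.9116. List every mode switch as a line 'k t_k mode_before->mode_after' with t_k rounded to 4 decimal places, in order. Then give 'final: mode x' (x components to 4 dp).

1 0.5960 1->0
final: 0 -0.9795

Mode 1: guard c·x = -0.1969 hit at Δt = 0.5960 (t = 0.5960), x⁻ = (-0.1969) → reset → x⁺ = (-0.4012), jump to mode 0
Mode 0: flow for 0.3156 to horizon, guard not reached → x = (-0.9795)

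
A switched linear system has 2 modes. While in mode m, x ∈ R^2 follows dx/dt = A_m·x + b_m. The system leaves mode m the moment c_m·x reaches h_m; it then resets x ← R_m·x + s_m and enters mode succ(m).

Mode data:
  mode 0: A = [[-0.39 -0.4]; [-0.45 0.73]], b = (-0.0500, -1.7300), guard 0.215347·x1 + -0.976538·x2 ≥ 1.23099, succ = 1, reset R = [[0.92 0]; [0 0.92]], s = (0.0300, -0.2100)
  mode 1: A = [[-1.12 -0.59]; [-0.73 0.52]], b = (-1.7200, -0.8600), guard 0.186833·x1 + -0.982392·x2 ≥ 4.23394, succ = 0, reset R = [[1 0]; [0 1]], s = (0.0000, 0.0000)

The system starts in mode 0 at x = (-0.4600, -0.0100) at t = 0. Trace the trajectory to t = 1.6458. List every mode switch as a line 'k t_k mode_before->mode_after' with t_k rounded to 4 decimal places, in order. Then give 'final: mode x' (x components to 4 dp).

1 0.6506 0->1
final: 1 -0.2440 -3.2100

Mode 0: guard c·x = 1.2310 hit at Δt = 0.6506 (t = 0.6506), x⁻ = (-0.2402, -1.3135) → reset → x⁺ = (-0.1910, -1.4185), jump to mode 1
Mode 1: flow for 0.9952 to horizon, guard not reached → x = (-0.2440, -3.2100)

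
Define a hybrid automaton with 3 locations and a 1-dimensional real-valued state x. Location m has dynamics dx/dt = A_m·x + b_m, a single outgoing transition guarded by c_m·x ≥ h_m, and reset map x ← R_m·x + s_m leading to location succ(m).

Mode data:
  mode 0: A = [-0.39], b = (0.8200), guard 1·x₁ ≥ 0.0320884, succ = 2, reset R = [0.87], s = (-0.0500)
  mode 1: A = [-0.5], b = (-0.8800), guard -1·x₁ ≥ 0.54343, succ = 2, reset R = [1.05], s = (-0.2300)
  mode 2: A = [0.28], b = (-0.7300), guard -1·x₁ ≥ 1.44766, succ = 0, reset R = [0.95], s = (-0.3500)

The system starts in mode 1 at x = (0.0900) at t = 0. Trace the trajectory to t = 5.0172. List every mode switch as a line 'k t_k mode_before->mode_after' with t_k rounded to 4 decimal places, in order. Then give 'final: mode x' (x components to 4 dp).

Mode 1: guard c·x = 0.5434 hit at Δt = 0.8383 (t = 0.8383), x⁻ = (-0.5434) → reset → x⁺ = (-0.8006), jump to mode 2
Mode 2: guard c·x = 1.4477 hit at Δt = 0.6209 (t = 1.4592), x⁻ = (-1.4477) → reset → x⁺ = (-1.7253), jump to mode 0
Mode 0: guard c·x = 0.0321 hit at Δt = 1.5757 (t = 3.0349), x⁻ = (0.0321) → reset → x⁺ = (-0.0221), jump to mode 2
Mode 2: guard c·x = 1.4477 hit at Δt = 1.5472 (t = 4.5821), x⁻ = (-1.4477) → reset → x⁺ = (-1.7253), jump to mode 0
Mode 0: flow for 0.4351 to horizon, guard not reached → x = (-1.1278)

1 0.8383 1->2
2 1.4592 2->0
3 3.0349 0->2
4 4.5821 2->0
final: 0 -1.1278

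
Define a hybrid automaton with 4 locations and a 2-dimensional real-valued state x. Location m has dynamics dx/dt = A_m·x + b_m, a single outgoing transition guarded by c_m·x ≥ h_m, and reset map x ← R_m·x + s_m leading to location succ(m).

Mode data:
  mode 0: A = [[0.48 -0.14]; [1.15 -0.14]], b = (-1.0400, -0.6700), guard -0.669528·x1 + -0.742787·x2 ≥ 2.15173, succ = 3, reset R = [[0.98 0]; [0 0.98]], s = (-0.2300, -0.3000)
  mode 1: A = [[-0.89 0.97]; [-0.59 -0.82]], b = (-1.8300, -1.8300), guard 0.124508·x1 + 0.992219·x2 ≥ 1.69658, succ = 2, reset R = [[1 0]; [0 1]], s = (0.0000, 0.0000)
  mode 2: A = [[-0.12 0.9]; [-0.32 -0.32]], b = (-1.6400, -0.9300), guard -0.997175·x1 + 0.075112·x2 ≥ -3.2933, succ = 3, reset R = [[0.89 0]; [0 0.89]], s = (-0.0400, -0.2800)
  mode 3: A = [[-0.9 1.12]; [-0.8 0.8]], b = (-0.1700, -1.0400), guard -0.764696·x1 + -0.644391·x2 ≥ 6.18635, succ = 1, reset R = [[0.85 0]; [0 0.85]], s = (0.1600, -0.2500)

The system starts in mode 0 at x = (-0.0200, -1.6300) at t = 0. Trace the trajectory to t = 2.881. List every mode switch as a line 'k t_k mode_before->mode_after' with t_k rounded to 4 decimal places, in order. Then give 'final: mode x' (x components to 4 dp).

1 0.7473 0->3
2 1.9189 3->1
final: 1 -4.2533 -1.7431

Mode 0: guard c·x = 2.1517 hit at Δt = 0.7473 (t = 0.7473), x⁻ = (-0.7279, -2.2407) → reset → x⁺ = (-0.9434, -2.4959), jump to mode 3
Mode 3: guard c·x = 6.1864 hit at Δt = 1.1716 (t = 1.9189), x⁻ = (-3.7485, -5.1520) → reset → x⁺ = (-3.0262, -4.6292), jump to mode 1
Mode 1: flow for 0.9621 to horizon, guard not reached → x = (-4.2533, -1.7431)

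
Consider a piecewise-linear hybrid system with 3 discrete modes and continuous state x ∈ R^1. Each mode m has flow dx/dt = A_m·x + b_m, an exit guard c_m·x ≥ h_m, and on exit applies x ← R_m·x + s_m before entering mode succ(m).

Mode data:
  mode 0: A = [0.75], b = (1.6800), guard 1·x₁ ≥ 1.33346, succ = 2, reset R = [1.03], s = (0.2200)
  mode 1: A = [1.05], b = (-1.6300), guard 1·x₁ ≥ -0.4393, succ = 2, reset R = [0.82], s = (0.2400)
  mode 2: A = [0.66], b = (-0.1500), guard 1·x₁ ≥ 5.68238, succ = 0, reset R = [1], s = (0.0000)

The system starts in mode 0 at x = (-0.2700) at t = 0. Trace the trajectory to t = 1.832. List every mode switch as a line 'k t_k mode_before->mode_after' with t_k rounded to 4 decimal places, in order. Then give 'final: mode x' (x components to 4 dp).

1 0.7940 0->2
final: 2 2.9377

Mode 0: guard c·x = 1.3335 hit at Δt = 0.7940 (t = 0.7940), x⁻ = (1.3335) → reset → x⁺ = (1.5935), jump to mode 2
Mode 2: flow for 1.0380 to horizon, guard not reached → x = (2.9377)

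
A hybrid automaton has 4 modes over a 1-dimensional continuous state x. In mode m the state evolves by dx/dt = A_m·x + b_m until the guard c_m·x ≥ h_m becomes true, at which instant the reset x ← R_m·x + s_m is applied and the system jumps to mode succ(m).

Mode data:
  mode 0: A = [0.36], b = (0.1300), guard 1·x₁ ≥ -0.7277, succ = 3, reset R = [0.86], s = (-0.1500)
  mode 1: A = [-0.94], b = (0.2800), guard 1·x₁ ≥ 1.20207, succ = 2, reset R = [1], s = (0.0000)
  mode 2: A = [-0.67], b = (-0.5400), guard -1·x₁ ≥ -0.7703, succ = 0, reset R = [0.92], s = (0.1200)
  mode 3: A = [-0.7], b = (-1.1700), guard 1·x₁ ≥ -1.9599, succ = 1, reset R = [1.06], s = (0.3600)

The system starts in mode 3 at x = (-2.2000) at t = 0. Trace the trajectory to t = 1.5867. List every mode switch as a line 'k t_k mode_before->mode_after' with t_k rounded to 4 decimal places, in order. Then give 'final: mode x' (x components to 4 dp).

1 0.8651 3->1
final: 1 -0.7249

Mode 3: guard c·x = -1.9599 hit at Δt = 0.8651 (t = 0.8651), x⁻ = (-1.9599) → reset → x⁺ = (-1.7175), jump to mode 1
Mode 1: flow for 0.7216 to horizon, guard not reached → x = (-0.7249)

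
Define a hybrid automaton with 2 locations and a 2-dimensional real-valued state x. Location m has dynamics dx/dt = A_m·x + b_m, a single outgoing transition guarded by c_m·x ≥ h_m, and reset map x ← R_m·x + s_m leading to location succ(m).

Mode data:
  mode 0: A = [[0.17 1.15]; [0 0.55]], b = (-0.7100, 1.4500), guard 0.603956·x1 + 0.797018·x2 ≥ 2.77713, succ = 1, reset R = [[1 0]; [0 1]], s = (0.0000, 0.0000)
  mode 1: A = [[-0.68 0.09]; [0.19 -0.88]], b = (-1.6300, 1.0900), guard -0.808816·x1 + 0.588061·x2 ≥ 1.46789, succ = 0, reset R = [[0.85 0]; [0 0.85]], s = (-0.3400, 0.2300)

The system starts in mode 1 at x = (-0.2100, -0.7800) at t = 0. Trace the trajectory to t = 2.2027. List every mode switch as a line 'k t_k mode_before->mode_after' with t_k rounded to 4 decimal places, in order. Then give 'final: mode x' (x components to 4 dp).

Mode 1: guard c·x = 1.4679 hit at Δt = 1.3076 (t = 1.3076), x⁻ = (-1.4939, 0.4415) → reset → x⁺ = (-1.6098, 0.6053), jump to mode 0
Mode 0: flow for 0.8951 to horizon, guard not reached → x = (-0.8642, 2.6672)

1 1.3076 1->0
final: 0 -0.8642 2.6672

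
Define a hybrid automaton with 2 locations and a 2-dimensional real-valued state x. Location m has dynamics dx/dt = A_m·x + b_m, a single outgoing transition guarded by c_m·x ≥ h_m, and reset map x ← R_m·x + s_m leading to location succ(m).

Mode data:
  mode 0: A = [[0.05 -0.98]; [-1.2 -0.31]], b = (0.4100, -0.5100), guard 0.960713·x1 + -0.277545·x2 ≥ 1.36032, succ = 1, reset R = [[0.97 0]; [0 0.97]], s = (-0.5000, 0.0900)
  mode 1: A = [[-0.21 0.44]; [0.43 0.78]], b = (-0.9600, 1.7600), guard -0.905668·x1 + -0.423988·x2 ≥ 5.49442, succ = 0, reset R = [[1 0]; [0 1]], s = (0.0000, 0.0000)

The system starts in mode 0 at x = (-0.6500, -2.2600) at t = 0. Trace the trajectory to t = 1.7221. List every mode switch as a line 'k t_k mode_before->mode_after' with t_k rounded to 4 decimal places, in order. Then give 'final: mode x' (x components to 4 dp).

1 0.5649 0->1
final: 1 -1.7223 -2.2639

Mode 0: guard c·x = 1.3603 hit at Δt = 0.5649 (t = 0.5649), x⁻ = (0.7767, -2.2127) → reset → x⁺ = (0.2534, -2.0563), jump to mode 1
Mode 1: flow for 1.1572 to horizon, guard not reached → x = (-1.7223, -2.2639)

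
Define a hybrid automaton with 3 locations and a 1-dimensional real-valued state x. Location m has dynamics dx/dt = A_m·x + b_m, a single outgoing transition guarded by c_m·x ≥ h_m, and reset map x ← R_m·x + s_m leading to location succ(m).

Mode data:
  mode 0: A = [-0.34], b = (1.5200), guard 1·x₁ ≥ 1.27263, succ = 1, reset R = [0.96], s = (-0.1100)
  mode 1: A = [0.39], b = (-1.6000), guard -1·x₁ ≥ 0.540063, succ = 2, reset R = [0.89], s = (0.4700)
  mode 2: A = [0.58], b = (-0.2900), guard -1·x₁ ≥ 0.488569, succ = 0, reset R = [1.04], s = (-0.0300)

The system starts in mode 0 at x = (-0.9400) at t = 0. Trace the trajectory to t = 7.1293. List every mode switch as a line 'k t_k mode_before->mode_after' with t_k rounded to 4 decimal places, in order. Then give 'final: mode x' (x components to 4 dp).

Mode 0: guard c·x = 1.2726 hit at Δt = 1.5466 (t = 1.5466), x⁻ = (1.2726) → reset → x⁺ = (1.1117), jump to mode 1
Mode 1: guard c·x = 0.5401 hit at Δt = 1.1275 (t = 2.6741), x⁻ = (-0.5401) → reset → x⁺ = (-0.0107), jump to mode 2
Mode 2: guard c·x = 0.4886 hit at Δt = 1.1389 (t = 3.8130), x⁻ = (-0.4886) → reset → x⁺ = (-0.5381), jump to mode 0
Mode 0: guard c·x = 1.2726 hit at Δt = 1.3196 (t = 5.1326), x⁻ = (1.2726) → reset → x⁺ = (1.1117), jump to mode 1
Mode 1: guard c·x = 0.5401 hit at Δt = 1.1275 (t = 6.2601), x⁻ = (-0.5401) → reset → x⁺ = (-0.0107), jump to mode 2
Mode 2: flow for 0.8692 to horizon, guard not reached → x = (-0.3454)

1 1.5466 0->1
2 2.6741 1->2
3 3.8130 2->0
4 5.1326 0->1
5 6.2601 1->2
final: 2 -0.3454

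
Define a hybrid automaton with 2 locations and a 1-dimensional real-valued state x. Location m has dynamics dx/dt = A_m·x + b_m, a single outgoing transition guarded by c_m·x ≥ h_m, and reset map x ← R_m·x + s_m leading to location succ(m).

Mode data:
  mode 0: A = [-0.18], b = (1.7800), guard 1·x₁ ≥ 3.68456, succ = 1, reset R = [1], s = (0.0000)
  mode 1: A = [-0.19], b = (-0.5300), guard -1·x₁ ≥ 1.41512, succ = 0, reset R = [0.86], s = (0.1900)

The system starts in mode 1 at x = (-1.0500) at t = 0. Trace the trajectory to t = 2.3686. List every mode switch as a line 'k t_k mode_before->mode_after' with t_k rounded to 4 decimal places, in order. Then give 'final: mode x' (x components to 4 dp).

Mode 1: guard c·x = 1.4151 hit at Δt = 1.2400 (t = 1.2400), x⁻ = (-1.4151) → reset → x⁺ = (-1.0270), jump to mode 0
Mode 0: flow for 1.1286 to horizon, guard not reached → x = (0.9798)

1 1.2400 1->0
final: 0 0.9798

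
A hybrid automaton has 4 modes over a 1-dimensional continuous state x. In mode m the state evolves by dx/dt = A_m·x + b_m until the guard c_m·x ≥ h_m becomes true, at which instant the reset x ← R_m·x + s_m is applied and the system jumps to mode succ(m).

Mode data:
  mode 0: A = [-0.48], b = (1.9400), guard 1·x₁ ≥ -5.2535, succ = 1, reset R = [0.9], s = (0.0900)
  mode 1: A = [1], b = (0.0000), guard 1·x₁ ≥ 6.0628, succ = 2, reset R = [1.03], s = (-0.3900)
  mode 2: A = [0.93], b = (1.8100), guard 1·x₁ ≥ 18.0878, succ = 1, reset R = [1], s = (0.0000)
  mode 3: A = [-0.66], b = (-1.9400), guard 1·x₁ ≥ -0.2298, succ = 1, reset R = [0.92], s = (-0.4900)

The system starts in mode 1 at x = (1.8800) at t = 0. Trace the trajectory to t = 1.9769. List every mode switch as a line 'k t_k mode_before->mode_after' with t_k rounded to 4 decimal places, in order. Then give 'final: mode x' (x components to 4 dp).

Mode 1: guard c·x = 6.0628 hit at Δt = 1.1709 (t = 1.1709), x⁻ = (6.0628) → reset → x⁺ = (5.8547), jump to mode 2
Mode 2: flow for 0.8060 to horizon, guard not reached → x = (14.5614)

1 1.1709 1->2
final: 2 14.5614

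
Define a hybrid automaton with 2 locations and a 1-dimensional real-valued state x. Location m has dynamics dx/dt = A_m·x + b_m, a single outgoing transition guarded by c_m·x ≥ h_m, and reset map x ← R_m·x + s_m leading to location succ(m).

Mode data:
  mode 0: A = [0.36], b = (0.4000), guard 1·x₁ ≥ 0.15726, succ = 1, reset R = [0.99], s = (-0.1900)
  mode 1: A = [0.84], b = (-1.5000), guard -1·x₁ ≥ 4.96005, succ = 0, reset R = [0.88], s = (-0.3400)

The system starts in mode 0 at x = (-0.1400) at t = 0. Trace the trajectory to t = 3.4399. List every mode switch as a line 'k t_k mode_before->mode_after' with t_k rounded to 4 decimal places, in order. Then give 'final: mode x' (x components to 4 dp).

1 0.7418 0->1
2 2.3014 1->0
final: 0 -6.5255

Mode 0: guard c·x = 0.1573 hit at Δt = 0.7418 (t = 0.7418), x⁻ = (0.1573) → reset → x⁺ = (-0.0343), jump to mode 1
Mode 1: guard c·x = 4.9600 hit at Δt = 1.5596 (t = 2.3014), x⁻ = (-4.9601) → reset → x⁺ = (-4.7048), jump to mode 0
Mode 0: flow for 1.1385 to horizon, guard not reached → x = (-6.5255)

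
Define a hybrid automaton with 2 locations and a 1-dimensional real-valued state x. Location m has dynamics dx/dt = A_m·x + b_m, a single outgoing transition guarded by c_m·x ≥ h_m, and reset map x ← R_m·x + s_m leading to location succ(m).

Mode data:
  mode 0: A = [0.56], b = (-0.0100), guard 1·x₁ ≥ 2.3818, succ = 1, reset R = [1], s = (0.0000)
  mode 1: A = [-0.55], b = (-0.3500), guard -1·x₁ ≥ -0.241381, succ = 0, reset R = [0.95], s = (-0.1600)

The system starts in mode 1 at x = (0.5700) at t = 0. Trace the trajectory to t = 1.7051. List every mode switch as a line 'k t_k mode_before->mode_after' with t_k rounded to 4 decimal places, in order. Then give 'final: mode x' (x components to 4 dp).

Mode 1: guard c·x = -0.2414 hit at Δt = 0.5782 (t = 0.5782), x⁻ = (0.2414) → reset → x⁺ = (0.0693), jump to mode 0
Mode 0: flow for 1.1269 to horizon, guard not reached → x = (0.1146)

1 0.5782 1->0
final: 0 0.1146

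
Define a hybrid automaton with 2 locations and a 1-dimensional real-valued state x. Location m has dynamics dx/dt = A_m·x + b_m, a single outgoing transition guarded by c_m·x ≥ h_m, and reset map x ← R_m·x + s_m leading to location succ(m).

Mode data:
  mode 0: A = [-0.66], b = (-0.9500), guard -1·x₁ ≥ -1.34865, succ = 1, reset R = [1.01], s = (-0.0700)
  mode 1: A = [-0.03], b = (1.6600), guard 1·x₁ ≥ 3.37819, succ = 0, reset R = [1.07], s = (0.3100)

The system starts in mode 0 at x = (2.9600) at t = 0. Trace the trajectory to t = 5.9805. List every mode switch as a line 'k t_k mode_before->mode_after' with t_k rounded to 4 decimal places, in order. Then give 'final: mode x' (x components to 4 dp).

Mode 0: guard c·x = -1.3486 hit at Δt = 0.6911 (t = 0.6911), x⁻ = (1.3487) → reset → x⁺ = (1.2921), jump to mode 1
Mode 1: guard c·x = 3.3782 hit at Δt = 1.3122 (t = 2.0033), x⁻ = (3.3782) → reset → x⁺ = (3.9247), jump to mode 0
Mode 0: guard c·x = -1.3486 hit at Δt = 0.9915 (t = 2.9948), x⁻ = (1.3486) → reset → x⁺ = (1.2921), jump to mode 1
Mode 1: guard c·x = 3.3782 hit at Δt = 1.3122 (t = 4.3070), x⁻ = (3.3782) → reset → x⁺ = (3.9247), jump to mode 0
Mode 0: guard c·x = -1.3486 hit at Δt = 0.9915 (t = 5.2985), x⁻ = (1.3486) → reset → x⁺ = (1.2921), jump to mode 1
Mode 1: flow for 0.6820 to horizon, guard not reached → x = (2.3866)

1 0.6911 0->1
2 2.0033 1->0
3 2.9948 0->1
4 4.3070 1->0
5 5.2985 0->1
final: 1 2.3866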